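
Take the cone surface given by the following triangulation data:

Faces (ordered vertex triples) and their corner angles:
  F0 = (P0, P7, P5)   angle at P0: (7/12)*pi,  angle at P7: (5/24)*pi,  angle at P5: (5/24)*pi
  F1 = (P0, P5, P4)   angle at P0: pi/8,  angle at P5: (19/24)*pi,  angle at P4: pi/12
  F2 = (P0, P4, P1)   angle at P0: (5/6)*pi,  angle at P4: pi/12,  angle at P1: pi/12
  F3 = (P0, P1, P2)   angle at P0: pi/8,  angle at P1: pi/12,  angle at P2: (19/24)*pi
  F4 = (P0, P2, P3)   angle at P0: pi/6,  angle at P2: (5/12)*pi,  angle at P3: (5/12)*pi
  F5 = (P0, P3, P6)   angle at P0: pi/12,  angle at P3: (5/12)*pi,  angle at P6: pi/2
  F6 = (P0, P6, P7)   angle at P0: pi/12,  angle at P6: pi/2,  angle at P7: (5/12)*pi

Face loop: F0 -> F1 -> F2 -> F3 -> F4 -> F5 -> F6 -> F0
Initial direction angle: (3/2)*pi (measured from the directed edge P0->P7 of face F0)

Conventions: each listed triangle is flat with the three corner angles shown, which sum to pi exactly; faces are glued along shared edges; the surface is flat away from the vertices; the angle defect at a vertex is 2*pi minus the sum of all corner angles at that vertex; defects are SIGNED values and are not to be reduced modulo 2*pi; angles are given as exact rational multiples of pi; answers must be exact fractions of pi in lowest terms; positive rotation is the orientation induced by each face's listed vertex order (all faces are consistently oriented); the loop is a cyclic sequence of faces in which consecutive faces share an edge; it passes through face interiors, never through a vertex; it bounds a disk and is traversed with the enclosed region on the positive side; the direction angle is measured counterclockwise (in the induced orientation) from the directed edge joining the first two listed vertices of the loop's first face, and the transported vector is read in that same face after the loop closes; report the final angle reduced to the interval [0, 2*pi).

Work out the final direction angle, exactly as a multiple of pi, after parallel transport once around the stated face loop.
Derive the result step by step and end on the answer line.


enclosed vertex P0: corner angles sum to 2*pi, defect = 2*pi - 2*pi = 0
adding the enclosed defects to the starting angle (mod 2*pi, induced orientation) gives the holonomy
final angle = (3/2)*pi + 0 = (3/2)*pi (mod 2*pi)

Answer: final direction angle = (3/2)*pi


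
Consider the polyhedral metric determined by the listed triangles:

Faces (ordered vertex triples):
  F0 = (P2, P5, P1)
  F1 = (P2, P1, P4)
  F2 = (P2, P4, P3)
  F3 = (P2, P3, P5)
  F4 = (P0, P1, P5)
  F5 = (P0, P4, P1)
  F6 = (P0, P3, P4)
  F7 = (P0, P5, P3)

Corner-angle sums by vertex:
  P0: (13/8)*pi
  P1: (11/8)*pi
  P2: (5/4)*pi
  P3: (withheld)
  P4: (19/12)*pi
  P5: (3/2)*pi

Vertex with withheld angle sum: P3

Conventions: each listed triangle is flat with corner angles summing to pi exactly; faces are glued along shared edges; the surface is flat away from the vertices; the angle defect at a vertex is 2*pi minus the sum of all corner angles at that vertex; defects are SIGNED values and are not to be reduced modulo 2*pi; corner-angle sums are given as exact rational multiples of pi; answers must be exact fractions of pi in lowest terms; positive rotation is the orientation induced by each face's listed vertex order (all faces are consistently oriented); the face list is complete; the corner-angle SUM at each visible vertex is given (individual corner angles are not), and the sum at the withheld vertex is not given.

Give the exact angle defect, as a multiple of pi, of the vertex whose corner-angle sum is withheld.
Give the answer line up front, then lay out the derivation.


Answer: defect(P3) = (4/3)*pi

V = 6, E = 12, F = 8; chi = V - E + F = 2
Gauss-Bonnet: total defect = 2*pi*chi = 4*pi; visible defects sum to (8/3)*pi


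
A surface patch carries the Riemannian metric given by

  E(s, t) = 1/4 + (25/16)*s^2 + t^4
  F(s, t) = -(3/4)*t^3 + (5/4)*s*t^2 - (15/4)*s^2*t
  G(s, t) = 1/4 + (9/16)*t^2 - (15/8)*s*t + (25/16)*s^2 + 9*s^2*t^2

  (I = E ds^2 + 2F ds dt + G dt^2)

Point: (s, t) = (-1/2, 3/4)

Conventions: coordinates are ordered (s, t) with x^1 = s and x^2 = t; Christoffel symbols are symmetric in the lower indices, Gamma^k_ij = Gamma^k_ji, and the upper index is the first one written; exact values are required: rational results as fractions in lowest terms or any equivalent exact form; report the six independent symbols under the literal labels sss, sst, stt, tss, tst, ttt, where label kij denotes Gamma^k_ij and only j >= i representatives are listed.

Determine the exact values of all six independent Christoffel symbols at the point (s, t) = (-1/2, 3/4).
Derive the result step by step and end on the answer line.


E = 245/256, F = -351/256, G = 749/256 at the point
E_s = -25/16, E_t = 27/16, F_s = 225/64, F_t = -201/64, G_s = -257/32, G_t = 165/32
EG - F^2 = 3769/4096;  g^inv = (4096/3769) * [[749/256, 351/256], [351/256, 245/256]]
first-kind symbols [ij,l] = (1/2)(d_i g_jl + d_j g_il - d_l g_ij): [ss,s] = E_s/2 = -25/32, [ss,t] = F_s - E_t/2 = 171/64, [st,s] = E_t/2 = 27/32, [st,t] = G_s/2 = -257/64, [tt,s] = F_t - G_s/2 = 7/8, [tt,t] = G_t/2 = 165/64
Gamma^s_ij = (G*[ij,s] - F*[ij,t])/(EG - F^2), Gamma^t_ij = (E*[ij,t] - F*[ij,s])/(EG - F^2)

Answer: Gamma_sss = 22571/15076, Gamma_sst = -49761/15076, Gamma_stt = 99859/15076, Gamma_tss = 24345/15076, Gamma_tst = -44011/15076, Gamma_ttt = 60081/15076


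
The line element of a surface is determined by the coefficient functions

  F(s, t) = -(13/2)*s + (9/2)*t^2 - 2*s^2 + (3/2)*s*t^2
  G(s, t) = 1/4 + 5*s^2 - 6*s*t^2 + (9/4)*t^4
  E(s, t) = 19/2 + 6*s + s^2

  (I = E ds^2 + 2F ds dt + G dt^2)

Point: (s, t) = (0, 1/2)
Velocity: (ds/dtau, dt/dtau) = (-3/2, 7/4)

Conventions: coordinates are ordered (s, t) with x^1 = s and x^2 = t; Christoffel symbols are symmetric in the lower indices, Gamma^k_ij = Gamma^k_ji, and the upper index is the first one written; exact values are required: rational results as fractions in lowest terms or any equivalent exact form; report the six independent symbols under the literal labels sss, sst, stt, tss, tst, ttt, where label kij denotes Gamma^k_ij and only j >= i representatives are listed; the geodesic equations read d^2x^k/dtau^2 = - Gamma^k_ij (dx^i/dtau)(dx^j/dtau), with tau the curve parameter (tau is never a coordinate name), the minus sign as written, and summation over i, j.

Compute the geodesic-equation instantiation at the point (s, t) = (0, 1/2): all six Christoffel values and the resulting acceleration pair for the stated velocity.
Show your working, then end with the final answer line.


E = 19/2, F = 9/8, G = 25/64 at the point
E_s = 6, E_t = 0, F_s = -49/8, F_t = 9/2, G_s = -3/2, G_t = 9/8
EG - F^2 = 313/128;  g^inv = (128/313) * [[25/64, -9/8], [-9/8, 19/2]]
first-kind symbols [ij,l] = (1/2)(d_i g_jl + d_j g_il - d_l g_ij): [ss,s] = E_s/2 = 3, [ss,t] = F_s - E_t/2 = -49/8, [st,s] = E_t/2 = 0, [st,t] = G_s/2 = -3/4, [tt,s] = F_t - G_s/2 = 21/4, [tt,t] = G_t/2 = 9/16
Gamma^s_ij = (G*[ij,s] - F*[ij,t])/(EG - F^2), Gamma^t_ij = (E*[ij,t] - F*[ij,s])/(EG - F^2)
Gamma_sss = 1032/313, Gamma_sst = 108/313, Gamma_stt = 363/626, Gamma_tss = -7880/313, Gamma_tst = -912/313, Gamma_ttt = -72/313
d^2s/dtau^2 = -(Gamma_sss*(-3/2)^2 + 2*Gamma_sst*(-3/2)*(7/4) + Gamma_stt*(7/4)^2) = -73947/10016
d^2t/dtau^2 = -(Gamma_tss*(-3/2)^2 + 2*Gamma_tst*(-3/2)*(7/4) + Gamma_ttt*(7/4)^2) = 26325/626

Answer: Gamma_sss = 1032/313, Gamma_sst = 108/313, Gamma_stt = 363/626, Gamma_tss = -7880/313, Gamma_tst = -912/313, Gamma_ttt = -72/313; accelerations (d^2s/dtau^2, d^2t/dtau^2) = (-73947/10016, 26325/626)


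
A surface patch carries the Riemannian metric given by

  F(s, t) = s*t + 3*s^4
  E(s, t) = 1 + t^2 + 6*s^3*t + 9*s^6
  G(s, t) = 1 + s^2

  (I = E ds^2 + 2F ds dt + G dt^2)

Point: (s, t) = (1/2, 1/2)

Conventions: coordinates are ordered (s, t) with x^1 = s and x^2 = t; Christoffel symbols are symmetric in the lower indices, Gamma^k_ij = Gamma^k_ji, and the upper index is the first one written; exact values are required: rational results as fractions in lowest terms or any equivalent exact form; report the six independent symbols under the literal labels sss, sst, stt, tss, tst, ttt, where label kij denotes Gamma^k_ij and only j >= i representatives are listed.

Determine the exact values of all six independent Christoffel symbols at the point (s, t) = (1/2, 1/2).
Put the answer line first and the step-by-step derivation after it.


Answer: Gamma_sss = 42/43, Gamma_sst = 56/129, Gamma_stt = 0, Gamma_tss = 24/43, Gamma_tst = 32/129, Gamma_ttt = 0

E = 113/64, F = 7/16, G = 5/4 at the point
E_s = 63/16, E_t = 7/4, F_s = 2, F_t = 1/2, G_s = 1, G_t = 0
EG - F^2 = 129/64;  g^inv = (64/129) * [[5/4, -7/16], [-7/16, 113/64]]
first-kind symbols [ij,l] = (1/2)(d_i g_jl + d_j g_il - d_l g_ij): [ss,s] = E_s/2 = 63/32, [ss,t] = F_s - E_t/2 = 9/8, [st,s] = E_t/2 = 7/8, [st,t] = G_s/2 = 1/2, [tt,s] = F_t - G_s/2 = 0, [tt,t] = G_t/2 = 0
Gamma^s_ij = (G*[ij,s] - F*[ij,t])/(EG - F^2), Gamma^t_ij = (E*[ij,t] - F*[ij,s])/(EG - F^2)


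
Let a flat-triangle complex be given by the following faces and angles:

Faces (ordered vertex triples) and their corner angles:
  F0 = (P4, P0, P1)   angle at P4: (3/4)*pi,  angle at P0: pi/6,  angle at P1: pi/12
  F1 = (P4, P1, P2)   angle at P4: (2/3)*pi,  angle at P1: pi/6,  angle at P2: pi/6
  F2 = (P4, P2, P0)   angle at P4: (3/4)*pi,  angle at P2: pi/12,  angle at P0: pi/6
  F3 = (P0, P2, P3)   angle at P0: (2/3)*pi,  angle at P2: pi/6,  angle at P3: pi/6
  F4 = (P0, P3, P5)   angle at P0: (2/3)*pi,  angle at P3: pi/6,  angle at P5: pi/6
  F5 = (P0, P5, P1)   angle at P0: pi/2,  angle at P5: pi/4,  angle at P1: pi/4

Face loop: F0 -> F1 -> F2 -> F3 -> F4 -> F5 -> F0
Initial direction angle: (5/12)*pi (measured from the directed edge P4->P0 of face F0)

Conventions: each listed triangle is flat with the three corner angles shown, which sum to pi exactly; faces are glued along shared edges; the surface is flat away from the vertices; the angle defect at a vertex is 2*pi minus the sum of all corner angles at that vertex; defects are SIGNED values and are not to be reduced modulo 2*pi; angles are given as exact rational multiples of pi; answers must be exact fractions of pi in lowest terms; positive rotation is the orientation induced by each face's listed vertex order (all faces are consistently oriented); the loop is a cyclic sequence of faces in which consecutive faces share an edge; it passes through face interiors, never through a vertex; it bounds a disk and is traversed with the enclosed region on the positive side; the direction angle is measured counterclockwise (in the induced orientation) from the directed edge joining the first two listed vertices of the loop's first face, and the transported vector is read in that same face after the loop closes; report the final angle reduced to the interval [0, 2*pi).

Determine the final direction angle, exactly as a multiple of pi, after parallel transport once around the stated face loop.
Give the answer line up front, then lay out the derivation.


Answer: final direction angle = pi/12

enclosed vertex P0: corner angles sum to (13/6)*pi, defect = 2*pi - (13/6)*pi = -pi/6
enclosed vertex P4: corner angles sum to (13/6)*pi, defect = 2*pi - (13/6)*pi = -pi/6
holonomy = initial angle + sum of enclosed defects (mod 2*pi), positive in the induced orientation
final angle = (5/12)*pi - pi/3 = pi/12 (mod 2*pi)


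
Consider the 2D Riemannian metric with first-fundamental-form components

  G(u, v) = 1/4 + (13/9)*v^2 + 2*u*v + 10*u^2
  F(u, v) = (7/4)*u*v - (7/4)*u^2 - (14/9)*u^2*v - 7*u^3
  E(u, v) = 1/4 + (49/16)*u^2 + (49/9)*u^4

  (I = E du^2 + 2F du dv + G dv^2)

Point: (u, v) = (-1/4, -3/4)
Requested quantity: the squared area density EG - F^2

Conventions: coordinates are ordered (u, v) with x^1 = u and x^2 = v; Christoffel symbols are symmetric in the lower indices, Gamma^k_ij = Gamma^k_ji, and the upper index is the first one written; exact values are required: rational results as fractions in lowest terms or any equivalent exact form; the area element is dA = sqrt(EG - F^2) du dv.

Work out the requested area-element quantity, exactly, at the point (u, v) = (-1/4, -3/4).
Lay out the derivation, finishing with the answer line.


E = 533/1152, F = 77/192, G = 33/16; EG - F^2 = 29249/36864

Answer: EG - F^2 = 29249/36864


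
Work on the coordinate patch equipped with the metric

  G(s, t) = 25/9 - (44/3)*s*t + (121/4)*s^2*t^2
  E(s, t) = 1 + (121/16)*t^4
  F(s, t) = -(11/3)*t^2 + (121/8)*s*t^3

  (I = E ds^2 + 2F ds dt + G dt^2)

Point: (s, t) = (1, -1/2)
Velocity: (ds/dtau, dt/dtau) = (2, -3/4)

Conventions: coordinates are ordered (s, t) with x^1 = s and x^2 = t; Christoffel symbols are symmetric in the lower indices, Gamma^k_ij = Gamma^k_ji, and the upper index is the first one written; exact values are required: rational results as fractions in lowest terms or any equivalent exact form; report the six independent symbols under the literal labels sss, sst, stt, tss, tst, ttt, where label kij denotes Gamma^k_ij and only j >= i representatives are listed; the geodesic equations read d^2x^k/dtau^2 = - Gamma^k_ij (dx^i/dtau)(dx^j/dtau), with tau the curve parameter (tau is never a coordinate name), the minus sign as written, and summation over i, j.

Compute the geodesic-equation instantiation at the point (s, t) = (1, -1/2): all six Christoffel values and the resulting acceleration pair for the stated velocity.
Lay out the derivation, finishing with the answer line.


E = 377/256, F = -539/192, G = 2545/144 at the point
E_s = 0, E_t = -121/32, F_s = -121/64, F_t = 1441/96, G_s = 539/24, G_t = -539/12
EG - F^2 = 41809/2304;  g^inv = (2304/41809) * [[2545/144, 539/192], [539/192, 377/256]]
first-kind symbols [ij,l] = (1/2)(d_i g_jl + d_j g_il - d_l g_ij): [ss,s] = E_s/2 = 0, [ss,t] = F_s - E_t/2 = 0, [st,s] = E_t/2 = -121/64, [st,t] = G_s/2 = 539/48, [tt,s] = F_t - G_s/2 = 121/32, [tt,t] = G_t/2 = -539/24
Gamma^s_ij = (G*[ij,s] - F*[ij,t])/(EG - F^2), Gamma^t_ij = (E*[ij,t] - F*[ij,s])/(EG - F^2)
Gamma_sss = 0, Gamma_sst = -4356/41809, Gamma_stt = 8712/41809, Gamma_tss = 0, Gamma_tst = 25872/41809, Gamma_ttt = -51744/41809
d^2s/dtau^2 = -(Gamma_sss*(2)^2 + 2*Gamma_sst*(2)*(-3/4) + Gamma_stt*(-3/4)^2) = -35937/83618
d^2t/dtau^2 = -(Gamma_tss*(2)^2 + 2*Gamma_tst*(2)*(-3/4) + Gamma_ttt*(-3/4)^2) = 106722/41809

Answer: Gamma_sss = 0, Gamma_sst = -4356/41809, Gamma_stt = 8712/41809, Gamma_tss = 0, Gamma_tst = 25872/41809, Gamma_ttt = -51744/41809; accelerations (d^2s/dtau^2, d^2t/dtau^2) = (-35937/83618, 106722/41809)


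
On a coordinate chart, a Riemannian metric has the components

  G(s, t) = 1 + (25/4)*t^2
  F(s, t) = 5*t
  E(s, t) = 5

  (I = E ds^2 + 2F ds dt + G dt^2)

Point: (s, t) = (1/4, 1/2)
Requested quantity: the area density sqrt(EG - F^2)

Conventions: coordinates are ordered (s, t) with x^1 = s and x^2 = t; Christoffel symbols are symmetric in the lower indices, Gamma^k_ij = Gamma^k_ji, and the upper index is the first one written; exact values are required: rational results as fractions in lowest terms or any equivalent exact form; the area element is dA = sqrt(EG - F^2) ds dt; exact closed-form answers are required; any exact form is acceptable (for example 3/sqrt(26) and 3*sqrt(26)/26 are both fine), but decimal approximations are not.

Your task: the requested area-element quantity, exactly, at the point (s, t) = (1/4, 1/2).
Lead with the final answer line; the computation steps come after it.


Answer: sqrt(EG - F^2) = sqrt(105)/4

E = 5, F = 5/2, G = 41/16; EG - F^2 = 105/16


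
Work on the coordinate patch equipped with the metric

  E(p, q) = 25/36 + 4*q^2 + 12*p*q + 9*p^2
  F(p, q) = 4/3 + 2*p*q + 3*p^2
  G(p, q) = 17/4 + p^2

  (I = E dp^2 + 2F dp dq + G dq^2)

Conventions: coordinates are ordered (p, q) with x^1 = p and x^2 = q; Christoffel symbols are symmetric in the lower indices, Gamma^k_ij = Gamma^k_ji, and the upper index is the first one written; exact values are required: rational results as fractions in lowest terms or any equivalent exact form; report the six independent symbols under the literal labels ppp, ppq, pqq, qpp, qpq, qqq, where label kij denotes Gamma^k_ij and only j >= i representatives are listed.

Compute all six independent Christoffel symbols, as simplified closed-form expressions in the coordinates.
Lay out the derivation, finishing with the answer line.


E = 25/36 + 4*q^2 + 12*p*q + 9*p^2; F = 4/3 + 2*p*q + 3*p^2; G = 17/4 + p^2
Gamma^k_ij = (1/2) g^{kl} (d_i g_jl + d_j g_il - d_l g_ij), with g^inv = (1/(EG-F^2)) [[G, -F], [-F, E]]
first partials: E_p = 12*q + 18*p, E_q = 8*q + 12*p, F_p = 2*q + 6*p, F_q = 2*p, G_p = 2*p, G_q = 0
D = EG - F^2 = 169/144 + 17*q^2 + (137/3)*p*q + (557/18)*p^2
expanded: Gamma^p_pp = (G E_p - 2F F_p + F E_q)/(2D), Gamma^p_pq = (G E_q - F G_p)/(2D), Gamma^p_qq = (2G F_q - G G_p - F G_q)/(2D), Gamma^q_pp = (2E F_p - E E_q - F E_p)/(2D), Gamma^q_pq = (E G_p - F E_q)/(2D), Gamma^q_qq = (E G_q - 2F F_q + F G_p)/(2D); substitute and cancel common factors

Answer: Gamma_ppp = (1296*p^3 + 1728*p^2*q + 576*p*q^2 + 5508*p + 4056*q)/(4456*p^2 + 6576*p*q + 2448*q^2 + 169), Gamma_ppq = (432*p^3 + 288*p^2*q + 3480*p + 2448*q)/(4456*p^2 + 6576*p*q + 2448*q^2 + 169), Gamma_pqq = (144*p^3 + 612*p)/(4456*p^2 + 6576*p*q + 2448*q^2 + 169), Gamma_qpp = (-3888*p^3 - 7776*p^2*q - 5184*p*q^2 - 1728*p - 1152*q^3 - 1352*q)/(4456*p^2 + 6576*p*q + 2448*q^2 + 169), Gamma_qpq = (-1296*p^3 - 1728*p^2*q - 576*p*q^2 - 1052*p - 768*q)/(4456*p^2 + 6576*p*q + 2448*q^2 + 169), Gamma_qqq = (-432*p^3 - 288*p^2*q - 192*p)/(4456*p^2 + 6576*p*q + 2448*q^2 + 169)


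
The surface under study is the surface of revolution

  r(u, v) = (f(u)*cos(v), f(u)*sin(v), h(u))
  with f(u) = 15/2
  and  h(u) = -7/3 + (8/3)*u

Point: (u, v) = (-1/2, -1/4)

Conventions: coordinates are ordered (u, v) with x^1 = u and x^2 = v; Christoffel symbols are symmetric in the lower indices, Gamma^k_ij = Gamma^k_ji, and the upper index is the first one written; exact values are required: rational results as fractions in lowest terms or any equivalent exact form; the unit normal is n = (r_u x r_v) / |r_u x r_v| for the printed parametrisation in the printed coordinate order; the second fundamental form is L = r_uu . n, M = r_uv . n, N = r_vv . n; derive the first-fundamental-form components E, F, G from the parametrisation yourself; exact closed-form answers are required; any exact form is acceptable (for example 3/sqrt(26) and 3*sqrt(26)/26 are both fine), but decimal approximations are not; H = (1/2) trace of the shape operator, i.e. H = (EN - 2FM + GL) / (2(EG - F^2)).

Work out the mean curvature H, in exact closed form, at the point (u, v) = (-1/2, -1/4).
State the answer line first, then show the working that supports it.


Answer: H = 1/15

f = 15/2, f' = 0, f'' = 0, h' = 8/3, h'' = 0
E = 64/9, F = 0, G = 225/4; answer radicand W^2 = 64/9
unnormalised second-form numerators: l = 0, m = 0, n = 20; L = l/sqrt(64/9), and similarly M = m/sqrt(W^2), N = n/sqrt(W^2)
H = (E*n - 2*F*m + G*l) / (2*(EG - F^2)*sqrt(W^2)); E*n - 2*F*m + G*l = 1280/9, EG - F^2 = 400, so H = (8/45)/sqrt(64/9)


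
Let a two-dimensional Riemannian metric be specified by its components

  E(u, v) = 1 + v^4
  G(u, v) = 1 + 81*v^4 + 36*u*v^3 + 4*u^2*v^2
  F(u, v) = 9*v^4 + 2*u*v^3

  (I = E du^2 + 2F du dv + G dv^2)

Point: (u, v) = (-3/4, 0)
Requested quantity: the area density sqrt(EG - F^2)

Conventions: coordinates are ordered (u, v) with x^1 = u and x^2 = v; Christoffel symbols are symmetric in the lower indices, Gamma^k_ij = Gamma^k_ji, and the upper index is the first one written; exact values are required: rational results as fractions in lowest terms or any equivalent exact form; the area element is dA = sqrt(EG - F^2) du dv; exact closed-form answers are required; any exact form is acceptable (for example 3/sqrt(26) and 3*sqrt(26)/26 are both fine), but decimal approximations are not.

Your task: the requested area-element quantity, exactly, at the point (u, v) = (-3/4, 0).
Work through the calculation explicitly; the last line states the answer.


E = 1, F = 0, G = 1; EG - F^2 = 1

Answer: sqrt(EG - F^2) = 1


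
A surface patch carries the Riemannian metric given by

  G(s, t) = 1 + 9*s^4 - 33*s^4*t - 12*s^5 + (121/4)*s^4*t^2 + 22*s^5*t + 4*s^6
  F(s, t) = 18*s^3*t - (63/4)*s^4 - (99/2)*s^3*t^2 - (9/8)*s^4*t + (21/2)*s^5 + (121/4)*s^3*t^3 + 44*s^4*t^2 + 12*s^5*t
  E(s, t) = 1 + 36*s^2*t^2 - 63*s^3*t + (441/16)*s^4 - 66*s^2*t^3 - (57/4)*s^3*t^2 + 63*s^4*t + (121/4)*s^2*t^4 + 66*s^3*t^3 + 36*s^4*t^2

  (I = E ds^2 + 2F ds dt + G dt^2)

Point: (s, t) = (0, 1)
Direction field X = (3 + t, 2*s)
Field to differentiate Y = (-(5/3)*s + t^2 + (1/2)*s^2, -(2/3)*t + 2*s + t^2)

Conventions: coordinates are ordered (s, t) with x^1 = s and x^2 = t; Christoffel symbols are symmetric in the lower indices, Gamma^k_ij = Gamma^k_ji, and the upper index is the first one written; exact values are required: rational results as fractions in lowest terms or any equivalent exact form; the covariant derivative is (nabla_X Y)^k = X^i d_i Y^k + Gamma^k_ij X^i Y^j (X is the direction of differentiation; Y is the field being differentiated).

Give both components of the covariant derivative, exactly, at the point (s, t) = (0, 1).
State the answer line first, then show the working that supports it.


Answer: (nabla_X Y)^s = -20/3, (nabla_X Y)^t = 8

E = 1, F = 0, G = 1 at the point
E_s = 0, E_t = 0, F_s = 0, F_t = 0, G_s = 0, G_t = 0
EG - F^2 = 1;  g^inv = (1) * [[1, 0], [0, 1]]
first-kind symbols [ij,l] = (1/2)(d_i g_jl + d_j g_il - d_l g_ij): [ss,s] = E_s/2 = 0, [ss,t] = F_s - E_t/2 = 0, [st,s] = E_t/2 = 0, [st,t] = G_s/2 = 0, [tt,s] = F_t - G_s/2 = 0, [tt,t] = G_t/2 = 0
Gamma^s_ij = (G*[ij,s] - F*[ij,t])/(EG - F^2), Gamma^t_ij = (E*[ij,t] - F*[ij,s])/(EG - F^2)
Gamma_sss = 0, Gamma_sst = 0, Gamma_stt = 0, Gamma_tss = 0, Gamma_tst = 0, Gamma_ttt = 0
X = (4, 0), Y = (1, 1/3) at the point


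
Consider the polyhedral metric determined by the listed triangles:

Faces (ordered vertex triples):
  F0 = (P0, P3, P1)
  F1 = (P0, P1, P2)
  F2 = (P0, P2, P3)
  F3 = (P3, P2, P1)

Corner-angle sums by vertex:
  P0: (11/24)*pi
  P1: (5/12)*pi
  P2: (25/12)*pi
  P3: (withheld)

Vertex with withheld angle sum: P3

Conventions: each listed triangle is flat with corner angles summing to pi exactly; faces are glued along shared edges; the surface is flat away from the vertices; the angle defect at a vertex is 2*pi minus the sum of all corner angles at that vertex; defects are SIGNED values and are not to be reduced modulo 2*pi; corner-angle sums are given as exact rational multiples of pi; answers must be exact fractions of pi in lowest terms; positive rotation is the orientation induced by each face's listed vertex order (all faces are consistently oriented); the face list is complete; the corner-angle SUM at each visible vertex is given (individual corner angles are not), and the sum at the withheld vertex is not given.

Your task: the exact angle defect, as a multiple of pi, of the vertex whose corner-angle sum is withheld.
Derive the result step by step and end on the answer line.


V = 4, E = 6, F = 4; chi = V - E + F = 2
Gauss-Bonnet: total defect = 2*pi*chi = 4*pi; visible defects sum to (73/24)*pi

Answer: defect(P3) = (23/24)*pi


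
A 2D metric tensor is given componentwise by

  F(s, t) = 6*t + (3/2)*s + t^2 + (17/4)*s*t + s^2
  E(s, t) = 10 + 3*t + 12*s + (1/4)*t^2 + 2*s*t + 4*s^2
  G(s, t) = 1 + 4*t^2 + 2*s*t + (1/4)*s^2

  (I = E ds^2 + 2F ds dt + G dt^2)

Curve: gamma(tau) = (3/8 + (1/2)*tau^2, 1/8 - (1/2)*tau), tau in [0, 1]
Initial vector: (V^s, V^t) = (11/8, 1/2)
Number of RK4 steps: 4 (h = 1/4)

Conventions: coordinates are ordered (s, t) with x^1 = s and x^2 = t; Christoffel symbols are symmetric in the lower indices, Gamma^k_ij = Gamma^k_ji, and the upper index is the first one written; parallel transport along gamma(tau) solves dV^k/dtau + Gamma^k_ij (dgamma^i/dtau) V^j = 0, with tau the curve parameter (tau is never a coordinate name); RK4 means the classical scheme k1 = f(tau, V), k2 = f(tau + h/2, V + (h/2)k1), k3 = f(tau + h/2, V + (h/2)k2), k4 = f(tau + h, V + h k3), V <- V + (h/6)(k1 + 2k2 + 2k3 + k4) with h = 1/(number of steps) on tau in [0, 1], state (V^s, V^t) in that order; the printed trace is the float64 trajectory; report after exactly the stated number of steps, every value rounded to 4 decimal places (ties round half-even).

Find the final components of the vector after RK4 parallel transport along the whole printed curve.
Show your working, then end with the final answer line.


gamma'(tau) = (tau, -1/2); f(tau, V)^k = -Gamma^k_ij(gamma(tau)) gamma'^i(tau) V^j; h = 1/4; intermediate values shown to 6 dp
curve data and Christoffel symbols at the stage parameters:
  tau = 0.000000: gamma = (0.375000, 0.125000), gamma' = (0.000000, -0.500000); Gamma_sss = 0.484848, Gamma_sst = 0.121212, Gamma_stt = 0.484848, Gamma_tss = 0.055638, Gamma_tst = 0.013910, Gamma_ttt = 0.055638
  tau = 0.125000: gamma = (0.382812, 0.062500), gamma' = (0.125000, -0.500000); Gamma_sss = 0.489402, Gamma_sst = 0.122351, Gamma_stt = 0.489402, Gamma_tss = 0.040784, Gamma_tst = 0.010196, Gamma_ttt = 0.040784
  tau = 0.250000: gamma = (0.406250, 0.000000), gamma' = (0.250000, -0.500000); Gamma_sss = 0.489522, Gamma_sst = 0.122381, Gamma_stt = 0.489522, Gamma_tss = 0.026081, Gamma_tst = 0.006520, Gamma_ttt = 0.026081
  tau = 0.375000: gamma = (0.445312, -0.062500), gamma' = (0.375000, -0.500000); Gamma_sss = 0.485324, Gamma_sst = 0.121331, Gamma_stt = 0.485324, Gamma_tss = 0.012280, Gamma_tst = 0.003070, Gamma_ttt = 0.012280
  tau = 0.500000: gamma = (0.500000, -0.125000), gamma' = (0.500000, -0.500000); Gamma_sss = 0.477160, Gamma_sst = 0.119290, Gamma_stt = 0.477160, Gamma_tss = 0.000000, Gamma_tst = 0.000000, Gamma_ttt = 0.000000
  tau = 0.625000: gamma = (0.570312, -0.187500), gamma' = (0.625000, -0.500000); Gamma_sss = 0.465552, Gamma_sst = 0.116388, Gamma_stt = 0.465552, Gamma_tss = -0.010336, Gamma_tst = -0.002584, Gamma_ttt = -0.010336
  tau = 0.750000: gamma = (0.656250, -0.250000), gamma' = (0.750000, -0.500000); Gamma_sss = 0.451125, Gamma_sst = 0.112781, Gamma_stt = 0.451125, Gamma_tss = -0.018516, Gamma_tst = -0.004629, Gamma_ttt = -0.018516
  tau = 0.875000: gamma = (0.757812, -0.312500), gamma' = (0.875000, -0.500000); Gamma_sss = 0.434532, Gamma_sst = 0.108633, Gamma_stt = 0.434532, Gamma_tss = -0.024530, Gamma_tst = -0.006133, Gamma_ttt = -0.024530
  tau = 1.000000: gamma = (0.875000, -0.375000), gamma' = (1.000000, -0.500000); Gamma_sss = 0.416399, Gamma_sst = 0.104100, Gamma_stt = 0.416399, Gamma_tss = -0.028520, Gamma_tst = -0.007130, Gamma_ttt = -0.028520
step 0: V^s = 1.3750, V^t = 0.5000
step 1: k1 = (0.204545, 0.023472), k2 = (0.115377, 0.009615), k3 = (0.114979, 0.009582), k4 = (0.021700, 0.001156); V <- V + (h/6)(k1 + 2k2 + 2k3 + k4): V^s = 1.4036, V^t = 0.5026
step 2: k1 = (0.021757, 0.001159), k2 = (-0.071505, -0.001809), k3 = (-0.070164, -0.001775), k4 = (-0.158161, 0.000000); V <- V + (h/6)(k1 + 2k2 + 2k3 + k4): V^s = 1.3861, V^t = 0.5024
step 3: k1 = (-0.158135, 0.000000), k2 = (-0.237661, 0.005276), k3 = (-0.235241, 0.005223), k4 = (-0.303236, 0.012446); V <- V + (h/6)(k1 + 2k2 + 2k3 + k4): V^s = 1.3275, V^t = 0.5038
step 4: k1 = (-0.303274, 0.012448), k2 = (-0.358520, 0.020239), k3 = (-0.356150, 0.020105), k4 = (-0.398268, 0.027279); V <- V + (h/6)(k1 + 2k2 + 2k3 + k4): V^s = 1.2387, V^t = 0.5088

Answer: V^s = 1.2387, V^t = 0.5088


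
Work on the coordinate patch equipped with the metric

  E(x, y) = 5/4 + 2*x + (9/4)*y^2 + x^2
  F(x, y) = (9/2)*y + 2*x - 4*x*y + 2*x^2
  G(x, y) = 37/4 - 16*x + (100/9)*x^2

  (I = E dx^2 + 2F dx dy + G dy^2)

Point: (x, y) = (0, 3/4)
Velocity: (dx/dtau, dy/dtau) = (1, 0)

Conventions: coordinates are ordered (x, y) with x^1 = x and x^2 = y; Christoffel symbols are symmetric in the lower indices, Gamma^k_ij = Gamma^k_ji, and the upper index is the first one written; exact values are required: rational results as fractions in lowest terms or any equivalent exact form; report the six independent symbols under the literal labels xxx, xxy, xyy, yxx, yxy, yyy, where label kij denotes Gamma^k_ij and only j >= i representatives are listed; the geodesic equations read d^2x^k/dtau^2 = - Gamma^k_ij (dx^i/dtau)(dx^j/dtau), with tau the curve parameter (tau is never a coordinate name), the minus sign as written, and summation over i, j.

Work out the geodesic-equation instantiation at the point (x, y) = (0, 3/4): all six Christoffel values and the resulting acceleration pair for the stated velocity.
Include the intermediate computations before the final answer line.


E = 161/64, F = 27/8, G = 37/4 at the point
E_x = 2, E_y = 27/8, F_x = -1, F_y = 9/2, G_x = -16, G_y = 0
EG - F^2 = 3041/256;  g^inv = (256/3041) * [[37/4, -27/8], [-27/8, 161/64]]
first-kind symbols [ij,l] = (1/2)(d_i g_jl + d_j g_il - d_l g_ij): [xx,x] = E_x/2 = 1, [xx,y] = F_x - E_y/2 = -43/16, [xy,x] = E_y/2 = 27/16, [xy,y] = G_x/2 = -8, [yy,x] = F_y - G_x/2 = 25/2, [yy,y] = G_y/2 = 0
Gamma^x_ij = (G*[ij,x] - F*[ij,y])/(EG - F^2), Gamma^y_ij = (E*[ij,y] - F*[ij,x])/(EG - F^2)
Gamma_xxx = 4690/3041, Gamma_xxy = 10908/3041, Gamma_xyy = 29600/3041, Gamma_yxx = -10379/12164, Gamma_yxy = -6610/3041, Gamma_yyy = -10800/3041
d^2x/dtau^2 = -(Gamma_xxx*(1)^2 + 2*Gamma_xxy*(1)*(0) + Gamma_xyy*(0)^2) = -4690/3041
d^2y/dtau^2 = -(Gamma_yxx*(1)^2 + 2*Gamma_yxy*(1)*(0) + Gamma_yyy*(0)^2) = 10379/12164

Answer: Gamma_xxx = 4690/3041, Gamma_xxy = 10908/3041, Gamma_xyy = 29600/3041, Gamma_yxx = -10379/12164, Gamma_yxy = -6610/3041, Gamma_yyy = -10800/3041; accelerations (d^2x/dtau^2, d^2y/dtau^2) = (-4690/3041, 10379/12164)


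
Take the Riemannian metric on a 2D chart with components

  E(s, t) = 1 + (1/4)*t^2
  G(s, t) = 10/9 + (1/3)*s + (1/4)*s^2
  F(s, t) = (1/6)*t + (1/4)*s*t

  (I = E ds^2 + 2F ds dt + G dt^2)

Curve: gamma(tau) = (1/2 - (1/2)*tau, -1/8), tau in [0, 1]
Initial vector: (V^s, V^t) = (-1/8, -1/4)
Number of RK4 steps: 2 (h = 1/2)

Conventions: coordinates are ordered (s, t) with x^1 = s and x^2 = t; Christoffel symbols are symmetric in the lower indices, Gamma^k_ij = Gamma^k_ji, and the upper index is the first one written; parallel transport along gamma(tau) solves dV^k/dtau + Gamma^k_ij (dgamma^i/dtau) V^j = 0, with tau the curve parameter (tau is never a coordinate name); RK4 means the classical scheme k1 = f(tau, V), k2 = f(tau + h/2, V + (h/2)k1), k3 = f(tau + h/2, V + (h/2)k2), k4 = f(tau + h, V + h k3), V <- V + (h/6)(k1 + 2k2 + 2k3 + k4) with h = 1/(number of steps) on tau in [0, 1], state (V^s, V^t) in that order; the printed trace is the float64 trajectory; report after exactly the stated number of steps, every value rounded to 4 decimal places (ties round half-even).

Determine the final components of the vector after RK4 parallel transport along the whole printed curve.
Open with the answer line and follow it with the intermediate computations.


Answer: V^s = -0.1216, V^t = -0.2745

gamma'(tau) = (-1/2, 0); f(tau, V)^k = -Gamma^k_ij(gamma(tau)) gamma'^i(tau) V^j; h = 1/2; intermediate values shown to 6 dp
curve data and Christoffel symbols at the stage parameters:
  tau = 0.000000: gamma = (0.500000, -0.125000), gamma' = (-0.500000, 0.000000); Gamma_sss = 0.000000, Gamma_sst = -0.023248, Gamma_stt = 0.000000, Gamma_tss = 0.000000, Gamma_tst = 0.216984, Gamma_ttt = 0.000000
  tau = 0.250000: gamma = (0.375000, -0.125000), gamma' = (-0.500000, 0.000000); Gamma_sss = 0.000000, Gamma_sst = -0.024506, Gamma_stt = 0.000000, Gamma_tss = 0.000000, Gamma_tst = 0.204221, Gamma_ttt = 0.000000
  tau = 0.500000: gamma = (0.250000, -0.125000), gamma' = (-0.500000, 0.000000); Gamma_sss = 0.000000, Gamma_sst = -0.025742, Gamma_stt = 0.000000, Gamma_tss = 0.000000, Gamma_tst = 0.188774, Gamma_ttt = 0.000000
  tau = 0.750000: gamma = (0.125000, -0.125000), gamma' = (-0.500000, 0.000000); Gamma_sss = 0.000000, Gamma_sst = -0.026926, Gamma_stt = 0.000000, Gamma_tss = 0.000000, Gamma_tst = 0.170531, Gamma_ttt = 0.000000
  tau = 1.000000: gamma = (0.000000, -0.125000), gamma' = (-0.500000, 0.000000); Gamma_sss = 0.000000, Gamma_sst = -0.028026, Gamma_stt = 0.000000, Gamma_tss = 0.000000, Gamma_tst = 0.149475, Gamma_ttt = 0.000000
step 0: V^s = -0.1250, V^t = -0.2500
step 1: k1 = (0.002906, -0.027123), k2 = (0.003146, -0.026220), k3 = (0.003144, -0.026197), k4 = (0.003386, -0.024833); V <- V + (h/6)(k1 + 2k2 + 2k3 + k4): V^s = -0.1234, V^t = -0.2631
step 2: k1 = (0.003386, -0.024830), k2 = (0.003625, -0.022960), k3 = (0.003619, -0.022920), k4 = (0.003847, -0.020517); V <- V + (h/6)(k1 + 2k2 + 2k3 + k4): V^s = -0.1216, V^t = -0.2745


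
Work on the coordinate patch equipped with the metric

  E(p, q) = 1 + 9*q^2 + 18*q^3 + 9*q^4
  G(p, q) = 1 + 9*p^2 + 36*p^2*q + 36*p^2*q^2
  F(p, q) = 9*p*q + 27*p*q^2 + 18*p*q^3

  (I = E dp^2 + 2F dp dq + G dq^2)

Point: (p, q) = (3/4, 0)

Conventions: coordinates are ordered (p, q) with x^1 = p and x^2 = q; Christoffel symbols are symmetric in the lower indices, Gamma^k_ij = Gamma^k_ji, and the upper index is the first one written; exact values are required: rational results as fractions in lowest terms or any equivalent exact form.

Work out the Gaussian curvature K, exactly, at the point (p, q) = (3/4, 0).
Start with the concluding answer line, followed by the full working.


Answer: K = -2304/9409

E = 1, F = 0, G = 97/16, EG - F^2 = 97/16 at the point
E_p = 0, E_q = 0, F_p = 0, F_q = 27/4, G_p = 27/2, G_q = 81/4
E_qq = 18, F_pq = 9, G_pp = 18
Apply the Brioschi formula K = (det M1 - det M2)/(EG - F^2)^2 over the derivative matrices of E, F, G.
M1 = [[-E_qq/2 + F_pq - G_pp/2, E_p/2, F_p - E_q/2], [F_q - G_p/2, E, F], [G_q/2, F, G]] = [[-9, 0, 0], [0, 1, 0], [81/8, 0, 97/16]]; det M1 = -873/16
M2 = [[0, E_q/2, G_p/2], [E_q/2, E, F], [G_p/2, F, G]] = [[0, 0, 27/4], [0, 1, 0], [27/4, 0, 97/16]]; det M2 = -729/16
det M1 - det M2 = -9; K = -9 / (97/16)^2 = -2304/9409


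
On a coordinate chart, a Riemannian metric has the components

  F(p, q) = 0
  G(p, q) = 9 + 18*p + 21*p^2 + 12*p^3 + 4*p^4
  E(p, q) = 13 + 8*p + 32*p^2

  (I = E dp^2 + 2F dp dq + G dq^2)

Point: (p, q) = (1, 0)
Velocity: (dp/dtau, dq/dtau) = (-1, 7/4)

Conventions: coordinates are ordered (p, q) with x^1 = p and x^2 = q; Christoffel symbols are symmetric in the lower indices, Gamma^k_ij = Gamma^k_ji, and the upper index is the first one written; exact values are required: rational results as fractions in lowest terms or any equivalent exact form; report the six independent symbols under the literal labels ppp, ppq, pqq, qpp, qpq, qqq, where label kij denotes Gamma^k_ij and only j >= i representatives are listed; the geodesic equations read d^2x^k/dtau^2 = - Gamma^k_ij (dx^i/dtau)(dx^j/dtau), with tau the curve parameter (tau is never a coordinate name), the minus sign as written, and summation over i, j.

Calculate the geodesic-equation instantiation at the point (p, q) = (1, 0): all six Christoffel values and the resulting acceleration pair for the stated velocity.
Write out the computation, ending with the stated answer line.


E = 53, F = 0, G = 64 at the point
E_p = 72, E_q = 0, F_p = 0, F_q = 0, G_p = 112, G_q = 0
EG - F^2 = 3392;  g^inv = (1/3392) * [[64, 0], [0, 53]]
first-kind symbols [ij,l] = (1/2)(d_i g_jl + d_j g_il - d_l g_ij): [pp,p] = E_p/2 = 36, [pp,q] = F_p - E_q/2 = 0, [pq,p] = E_q/2 = 0, [pq,q] = G_p/2 = 56, [qq,p] = F_q - G_p/2 = -56, [qq,q] = G_q/2 = 0
Gamma^p_ij = (G*[ij,p] - F*[ij,q])/(EG - F^2), Gamma^q_ij = (E*[ij,q] - F*[ij,p])/(EG - F^2)
Gamma_ppp = 36/53, Gamma_ppq = 0, Gamma_pqq = -56/53, Gamma_qpp = 0, Gamma_qpq = 7/8, Gamma_qqq = 0
d^2p/dtau^2 = -(Gamma_ppp*(-1)^2 + 2*Gamma_ppq*(-1)*(7/4) + Gamma_pqq*(7/4)^2) = 271/106
d^2q/dtau^2 = -(Gamma_qpp*(-1)^2 + 2*Gamma_qpq*(-1)*(7/4) + Gamma_qqq*(7/4)^2) = 49/16

Answer: Gamma_ppp = 36/53, Gamma_ppq = 0, Gamma_pqq = -56/53, Gamma_qpp = 0, Gamma_qpq = 7/8, Gamma_qqq = 0; accelerations (d^2p/dtau^2, d^2q/dtau^2) = (271/106, 49/16)


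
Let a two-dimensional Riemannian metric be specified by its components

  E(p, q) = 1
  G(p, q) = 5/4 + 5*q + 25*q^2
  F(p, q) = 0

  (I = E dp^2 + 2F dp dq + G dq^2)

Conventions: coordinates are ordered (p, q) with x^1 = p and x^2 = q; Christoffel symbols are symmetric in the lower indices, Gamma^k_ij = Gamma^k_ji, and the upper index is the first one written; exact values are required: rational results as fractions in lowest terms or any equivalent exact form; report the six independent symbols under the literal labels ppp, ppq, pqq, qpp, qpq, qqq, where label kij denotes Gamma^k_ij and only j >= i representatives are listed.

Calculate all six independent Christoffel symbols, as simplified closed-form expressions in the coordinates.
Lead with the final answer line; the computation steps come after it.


Answer: Gamma_ppp = 0, Gamma_ppq = 0, Gamma_pqq = 0, Gamma_qpp = 0, Gamma_qpq = 0, Gamma_qqq = (20*q + 2)/(20*q^2 + 4*q + 1)

E = 1; F = 0; G = 5/4 + 5*q + 25*q^2
Gamma^k_ij = (1/2) g^{kl} (d_i g_jl + d_j g_il - d_l g_ij), with g^inv = (1/(EG-F^2)) [[G, -F], [-F, E]]
first partials: E_p = 0, E_q = 0, F_p = 0, F_q = 0, G_p = 0, G_q = 5 + 50*q
D = EG - F^2 = 5/4 + 5*q + 25*q^2
expanded: Gamma^p_pp = (G E_p - 2F F_p + F E_q)/(2D), Gamma^p_pq = (G E_q - F G_p)/(2D), Gamma^p_qq = (2G F_q - G G_p - F G_q)/(2D), Gamma^q_pp = (2E F_p - E E_q - F E_p)/(2D), Gamma^q_pq = (E G_p - F E_q)/(2D), Gamma^q_qq = (E G_q - 2F F_q + F G_p)/(2D); substitute and cancel common factors


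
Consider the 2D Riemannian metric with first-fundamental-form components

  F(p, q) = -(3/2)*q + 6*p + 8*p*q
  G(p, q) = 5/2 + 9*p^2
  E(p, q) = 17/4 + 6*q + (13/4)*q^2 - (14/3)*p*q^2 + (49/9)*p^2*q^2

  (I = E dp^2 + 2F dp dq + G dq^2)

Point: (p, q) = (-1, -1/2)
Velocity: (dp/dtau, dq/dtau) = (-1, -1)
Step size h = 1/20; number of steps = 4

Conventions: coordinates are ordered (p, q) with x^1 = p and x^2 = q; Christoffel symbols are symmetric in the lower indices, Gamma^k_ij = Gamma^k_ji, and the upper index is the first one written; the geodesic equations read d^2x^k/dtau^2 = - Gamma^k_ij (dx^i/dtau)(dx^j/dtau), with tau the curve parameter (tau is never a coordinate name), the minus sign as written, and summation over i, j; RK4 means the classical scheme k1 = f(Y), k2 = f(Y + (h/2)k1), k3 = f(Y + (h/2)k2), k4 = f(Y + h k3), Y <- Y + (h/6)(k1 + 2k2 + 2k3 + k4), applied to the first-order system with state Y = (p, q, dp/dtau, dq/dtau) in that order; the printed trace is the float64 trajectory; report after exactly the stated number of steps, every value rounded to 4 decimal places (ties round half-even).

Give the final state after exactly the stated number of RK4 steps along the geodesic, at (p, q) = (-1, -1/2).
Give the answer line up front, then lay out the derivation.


Answer: p = -1.1593, q = -0.6807, dp/dtau = -0.6319, dq/dtau = -0.8347

f(Y) = (dp/dtau, dq/dtau, -Gamma^p_ij Y'^i Y'^j, -Gamma^q_ij Y'^i Y'^j) with the Gammas evaluated at the stage position; h = 0.050000; intermediate values shown to 6 dp
step 0: p = -1.0000, q = -0.5000, dp/dtau = -1.0000, dq/dtau = -1.0000
step 1:
  k1: at (p, q) = (-1.000000, -0.500000), (dp/dtau, dq/dtau) = (-1.000000, -1.000000); Gamma_ppp = -0.297906, Gamma_ppq = -1.045889, Gamma_pqq = -0.112248, Gamma_qpp = 0.461580, Gamma_qpq = -0.896292, Gamma_qqq = -0.012201; k1 = (-1.000000, -1.000000, 2.501932, 1.343205)
  k2: at (p, q) = (-1.025000, -0.525000), (dp/dtau, dq/dtau) = (-0.937452, -0.966420); Gamma_ppp = -0.343684, Gamma_ppq = -1.049875, Gamma_pqq = -0.099015, Gamma_qpp = 0.473174, Gamma_qpq = -0.864467, Gamma_qqq = -0.008758; k2 = (-0.937452, -0.966420, 2.296827, 1.158713)
  k3: at (p, q) = (-1.023436, -0.524160), (dp/dtau, dq/dtau) = (-0.942579, -0.971032); Gamma_ppp = -0.342320, Gamma_ppq = -1.049063, Gamma_pqq = -0.099654, Gamma_qpp = 0.472794, Gamma_qpq = -0.865772, Gamma_qqq = -0.008880; k3 = (-0.942579, -0.971032, 2.318461, 1.173156)
  k4: at (p, q) = (-1.047129, -0.548552), (dp/dtau, dq/dtau) = (-0.884077, -0.941342); Gamma_ppp = -0.383765, Gamma_ppq = -1.049382, Gamma_pqq = -0.088057, Gamma_qpp = 0.486549, Gamma_qpq = -0.835326, Gamma_qqq = -0.006156; k4 = (-0.884077, -0.941342, 2.124608, 1.015521)
  Y <- Y + (h/6)(k1 + 2k2 + 2k3 + k4): p = -1.0470, q = -0.5485, dp/dtau = -0.8845, dq/dtau = -0.9415
step 2:
  k1: at (p, q) = (-1.047034, -0.548469), (dp/dtau, dq/dtau) = (-0.884524, -0.941479); Gamma_ppp = -0.383633, Gamma_ppq = -1.049373, Gamma_pqq = -0.088098, Gamma_qpp = 0.486499, Gamma_qpq = -0.835434, Gamma_qqq = -0.006165; k1 = (-0.884524, -0.941479, 2.125990, 1.016269)
  k2: at (p, q) = (-1.069148, -0.572006), (dp/dtau, dq/dtau) = (-0.831374, -0.916073); Gamma_ppp = -0.420640, Gamma_ppq = -1.046633, Gamma_pqq = -0.078116, Gamma_qpp = 0.501832, Gamma_qpq = -0.806848, Gamma_qqq = -0.004059; k2 = (-0.831374, -0.916073, 1.950524, 0.885538)
  k3: at (p, q) = (-1.067819, -0.571371), (dp/dtau, dq/dtau) = (-0.835761, -0.919341); Gamma_ppp = -0.419830, Gamma_ppq = -1.046118, Gamma_pqq = -0.078561, Gamma_qpp = 0.501440, Gamma_qpq = -0.807867, Gamma_qqq = -0.004118; k3 = (-0.835761, -0.919341, 1.967216, 0.894675)
  k4: at (p, q) = (-1.088823, -0.594436), (dp/dtau, dq/dtau) = (-0.786163, -0.896746); Gamma_ppp = -0.453469, Gamma_ppq = -1.041126, Gamma_pqq = -0.069789, Gamma_qpp = 0.518121, Gamma_qpq = -0.780714, Gamma_qqq = -0.002456; k4 = (-0.786163, -0.896746, 1.804353, 0.782538)
  Y <- Y + (h/6)(k1 + 2k2 + 2k3 + k4): p = -1.0887, q = -0.5944, dp/dtau = -0.7865, dq/dtau = -0.8968
step 3:
  k1: at (p, q) = (-1.088742, -0.594377), (dp/dtau, dq/dtau) = (-0.786476, -0.896819); Gamma_ppp = -0.453393, Gamma_ppq = -1.041120, Gamma_pqq = -0.069817, Gamma_qpp = 0.518078, Gamma_qpq = -0.780792, Gamma_qqq = -0.002460; k1 = (-0.786476, -0.896819, 1.805256, 0.782950)
  k2: at (p, q) = (-1.108404, -0.616798), (dp/dtau, dq/dtau) = (-0.741344, -0.877245); Gamma_ppp = -0.483696, Gamma_ppq = -1.034265, Gamma_pqq = -0.062224, Gamma_qpp = 0.535699, Gamma_qpq = -0.755353, Gamma_qqq = -0.001175; k2 = (-0.741344, -0.877245, 1.658970, 0.688962)
  k3: at (p, q) = (-1.107276, -0.616309), (dp/dtau, dq/dtau) = (-0.745001, -0.879595); Gamma_ppp = -0.483234, Gamma_ppq = -1.033933, Gamma_pqq = -0.062537, Gamma_qpp = 0.535343, Gamma_qpq = -0.756147, Gamma_qqq = -0.001200; k3 = (-0.745001, -0.879595, 1.671663, 0.694804)
  k4: at (p, q) = (-1.125993, -0.638357), (dp/dtau, dq/dtau) = (-0.702892, -0.862079); Gamma_ppp = -0.510917, Gamma_ppq = -1.025722, Gamma_pqq = -0.055837, Gamma_qpp = 0.553816, Gamma_qpq = -0.732047, Gamma_qqq = -0.000193; k4 = (-0.702892, -0.862079, 1.536989, 0.613692)
  Y <- Y + (h/6)(k1 + 2k2 + 2k3 + k4): p = -1.1259, q = -0.6383, dp/dtau = -0.7031, dq/dtau = -0.8621
step 4:
  k1: at (p, q) = (-1.125926, -0.638316), (dp/dtau, dq/dtau) = (-0.703113, -0.862118); Gamma_ppp = -0.510875, Gamma_ppq = -1.025718, Gamma_pqq = -0.055855, Gamma_qpp = 0.553782, Gamma_qpq = -0.732102, Gamma_qqq = -0.000195; k1 = (-0.703113, -0.862118, 1.537586, 0.613924)
  k2: at (p, q) = (-1.143504, -0.659869), (dp/dtau, dq/dtau) = (-0.664673, -0.846770); Gamma_ppp = -0.536024, Gamma_ppq = -1.016400, Gamma_pqq = -0.050017, Gamma_qpp = 0.572819, Gamma_qpq = -0.709508, Gamma_qqq = 0.000579; k2 = (-0.664673, -0.846770, 1.416785, 0.545176)
  k3: at (p, q) = (-1.142543, -0.659485), (dp/dtau, dq/dtau) = (-0.667693, -0.848488); Gamma_ppp = -0.535780, Gamma_ppq = -1.016182, Gamma_pqq = -0.050242, Gamma_qpp = 0.572515, Gamma_qpq = -0.710129, Gamma_qqq = 0.000571; k3 = (-0.667693, -0.848488, 1.426424, 0.548973)
  k4: at (p, q) = (-1.159311, -0.680740), (dp/dtau, dq/dtau) = (-0.631792, -0.834669); Gamma_ppp = -0.558876, Gamma_ppq = -1.006078, Gamma_pqq = -0.045066, Gamma_qpp = 0.592097, Gamma_qpq = -0.688732, Gamma_qqq = 0.001169; k4 = (-0.631792, -0.834669, 1.315562, 0.489231)
  Y <- Y + (h/6)(k1 + 2k2 + 2k3 + k4): p = -1.1593, q = -0.6807, dp/dtau = -0.6319, dq/dtau = -0.8347
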